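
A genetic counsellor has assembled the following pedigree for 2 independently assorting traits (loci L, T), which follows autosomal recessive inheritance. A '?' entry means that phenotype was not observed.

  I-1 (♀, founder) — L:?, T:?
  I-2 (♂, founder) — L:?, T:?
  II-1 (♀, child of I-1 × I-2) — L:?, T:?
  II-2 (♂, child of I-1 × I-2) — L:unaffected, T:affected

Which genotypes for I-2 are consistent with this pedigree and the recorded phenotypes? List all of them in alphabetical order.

L/I-1 ? ·: LL|Ll|ll
L/I-2 ? ·: LL|Ll|ll
L/II-1 ? I-1×I-2: LL|Ll|ll
L/II-2 un I-1×I-2: LL|Ll
⇒ L over [I-1,I-2,II-1,II-2]: 21 consistent
T/I-1 ? ·: Tt|tt
T/I-2 ? ·: Tt|tt
T/II-1 ? I-1×I-2: TT|Tt|tt
T/II-2 aff I-1×I-2: tt
⇒ T over [I-1,I-2,II-1,II-2]: 8 consistent

I-2 ∈ {LL Tt, LL tt, Ll Tt, Ll tt, ll Tt, ll tt}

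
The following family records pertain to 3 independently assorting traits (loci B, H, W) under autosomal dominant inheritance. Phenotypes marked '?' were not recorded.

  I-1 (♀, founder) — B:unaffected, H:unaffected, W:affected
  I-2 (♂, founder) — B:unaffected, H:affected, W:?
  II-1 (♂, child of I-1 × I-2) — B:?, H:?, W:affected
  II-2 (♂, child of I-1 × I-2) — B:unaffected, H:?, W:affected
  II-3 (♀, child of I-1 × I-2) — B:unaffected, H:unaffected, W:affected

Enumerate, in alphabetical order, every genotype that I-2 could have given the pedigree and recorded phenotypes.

B/I-1 un ·: bb
B/I-2 un ·: bb
B/II-1 ? I-1×I-2: bb
B/II-2 un I-1×I-2: bb
B/II-3 un I-1×I-2: bb
⇒ B over [I-1,I-2,II-1,II-2,II-3]: 1 consistent
H/I-1 un ·: hh
H/I-2 aff ·: Hh
H/II-1 ? I-1×I-2: hh|Hh
H/II-2 ? I-1×I-2: hh|Hh
H/II-3 un I-1×I-2: hh
⇒ H over [I-1,I-2,II-1,II-2,II-3]: 4 consistent
W/I-1 aff ·: Ww|WW
W/I-2 ? ·: ww|Ww|WW
W/II-1 aff I-1×I-2: Ww|WW
W/II-2 aff I-1×I-2: Ww|WW
W/II-3 aff I-1×I-2: Ww|WW
⇒ W over [I-1,I-2,II-1,II-2,II-3]: 27 consistent

I-2 ∈ {bb Hh WW, bb Hh Ww, bb Hh ww}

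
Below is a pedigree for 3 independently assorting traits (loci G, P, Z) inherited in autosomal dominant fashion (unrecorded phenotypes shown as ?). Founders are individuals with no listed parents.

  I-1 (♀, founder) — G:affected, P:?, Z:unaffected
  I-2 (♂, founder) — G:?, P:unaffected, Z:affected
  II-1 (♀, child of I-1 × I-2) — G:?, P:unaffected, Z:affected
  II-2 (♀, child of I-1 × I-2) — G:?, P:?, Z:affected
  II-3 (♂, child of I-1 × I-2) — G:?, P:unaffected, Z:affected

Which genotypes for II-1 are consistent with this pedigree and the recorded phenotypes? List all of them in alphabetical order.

G/I-1 aff ·: Gg|GG
G/I-2 ? ·: gg|Gg|GG
G/II-1 ? I-1×I-2: gg|Gg|GG
G/II-2 ? I-1×I-2: gg|Gg|GG
G/II-3 ? I-1×I-2: gg|Gg|GG
⇒ G over [I-1,I-2,II-1,II-2,II-3]: 53 consistent
P/I-1 ? ·: pp|Pp
P/I-2 un ·: pp
P/II-1 un I-1×I-2: pp
P/II-2 ? I-1×I-2: pp|Pp
P/II-3 un I-1×I-2: pp
⇒ P over [I-1,I-2,II-1,II-2,II-3]: 3 consistent
Z/I-1 un ·: zz
Z/I-2 aff ·: Zz|ZZ
Z/II-1 aff I-1×I-2: Zz
Z/II-2 aff I-1×I-2: Zz
Z/II-3 aff I-1×I-2: Zz
⇒ Z over [I-1,I-2,II-1,II-2,II-3]: 2 consistent

II-1 ∈ {GG pp Zz, Gg pp Zz, gg pp Zz}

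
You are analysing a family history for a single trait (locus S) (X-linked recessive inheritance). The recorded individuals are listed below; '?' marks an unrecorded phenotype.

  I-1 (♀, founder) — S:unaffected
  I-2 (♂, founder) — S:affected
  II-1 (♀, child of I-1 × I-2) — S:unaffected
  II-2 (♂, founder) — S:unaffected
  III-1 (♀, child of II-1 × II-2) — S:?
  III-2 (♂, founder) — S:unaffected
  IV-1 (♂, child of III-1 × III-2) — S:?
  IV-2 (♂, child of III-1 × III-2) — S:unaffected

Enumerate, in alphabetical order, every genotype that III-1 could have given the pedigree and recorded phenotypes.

III-1 ∈ {X^SX^S, X^SX^s}

S/I-1 un ·: X^SX^S|X^SX^s
S/I-2 aff ·: X^sY
S/II-1 un I-1×I-2: X^SX^s
S/II-2 un ·: X^SY
S/III-1 ? II-1×II-2: X^SX^S|X^SX^s
S/III-2 un ·: X^SY
S/IV-1 ? III-1×III-2: X^SY|X^sY
S/IV-2 un III-1×III-2: X^SY
⇒ S over [I-1,I-2,II-1,II-2,III-1,III-2,IV-1,IV-2]: 6 consistent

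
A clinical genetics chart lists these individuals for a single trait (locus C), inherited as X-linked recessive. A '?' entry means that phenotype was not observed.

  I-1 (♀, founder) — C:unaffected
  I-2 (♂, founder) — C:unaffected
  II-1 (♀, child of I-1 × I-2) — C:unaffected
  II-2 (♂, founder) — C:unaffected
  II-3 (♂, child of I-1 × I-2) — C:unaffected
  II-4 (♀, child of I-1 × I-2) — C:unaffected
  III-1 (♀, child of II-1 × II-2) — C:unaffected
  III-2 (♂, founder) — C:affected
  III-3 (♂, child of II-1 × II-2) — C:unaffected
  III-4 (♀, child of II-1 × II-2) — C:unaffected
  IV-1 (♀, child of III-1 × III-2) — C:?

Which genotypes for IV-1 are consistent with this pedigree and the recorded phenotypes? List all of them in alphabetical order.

C/I-1 un ·: X^CX^C|X^CX^c
C/I-2 un ·: X^CY
C/II-1 un I-1×I-2: X^CX^C|X^CX^c
C/II-2 un ·: X^CY
C/II-3 un I-1×I-2: X^CY
C/II-4 un I-1×I-2: X^CX^C|X^CX^c
C/III-1 un II-1×II-2: X^CX^C|X^CX^c
C/III-2 aff ·: X^cY
C/III-3 un II-1×II-2: X^CY
C/III-4 un II-1×II-2: X^CX^C|X^CX^c
C/IV-1 ? III-1×III-2: X^CX^c|X^cX^c
⇒ C over [I-1,I-2,II-1,II-2,II-3,II-4,III-1,III-2,III-3,III-4,IV-1]: 15 consistent

IV-1 ∈ {X^CX^c, X^cX^c}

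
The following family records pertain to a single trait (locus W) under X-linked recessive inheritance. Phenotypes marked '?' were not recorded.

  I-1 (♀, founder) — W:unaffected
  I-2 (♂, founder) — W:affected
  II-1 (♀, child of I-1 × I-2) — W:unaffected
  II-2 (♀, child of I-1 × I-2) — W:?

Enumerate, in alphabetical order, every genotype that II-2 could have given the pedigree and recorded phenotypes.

II-2 ∈ {X^WX^w, X^wX^w}

W/I-1 un ·: X^WX^W|X^WX^w
W/I-2 aff ·: X^wY
W/II-1 un I-1×I-2: X^WX^w
W/II-2 ? I-1×I-2: X^WX^w|X^wX^w
⇒ W over [I-1,I-2,II-1,II-2]: 3 consistent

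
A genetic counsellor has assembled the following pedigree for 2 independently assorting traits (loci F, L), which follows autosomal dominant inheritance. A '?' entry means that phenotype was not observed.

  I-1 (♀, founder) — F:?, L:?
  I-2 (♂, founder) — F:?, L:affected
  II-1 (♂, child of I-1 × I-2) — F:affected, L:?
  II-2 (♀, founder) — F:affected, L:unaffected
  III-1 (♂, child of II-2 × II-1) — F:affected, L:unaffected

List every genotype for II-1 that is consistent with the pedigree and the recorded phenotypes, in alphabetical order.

F/I-1 ? ·: ff|Ff|FF
F/I-2 ? ·: ff|Ff|FF
F/II-1 aff I-1×I-2: Ff|FF
F/II-2 aff ·: Ff|FF
F/III-1 aff II-2×II-1: Ff|FF
⇒ F over [I-1,I-2,II-1,II-2,III-1]: 40 consistent
L/I-1 ? ·: ll|Ll|LL
L/I-2 aff ·: Ll|LL
L/II-1 ? I-1×I-2: ll|Ll
L/II-2 un ·: ll
L/III-1 un II-2×II-1: ll
⇒ L over [I-1,I-2,II-1,II-2,III-1]: 7 consistent

II-1 ∈ {FF Ll, FF ll, Ff Ll, Ff ll}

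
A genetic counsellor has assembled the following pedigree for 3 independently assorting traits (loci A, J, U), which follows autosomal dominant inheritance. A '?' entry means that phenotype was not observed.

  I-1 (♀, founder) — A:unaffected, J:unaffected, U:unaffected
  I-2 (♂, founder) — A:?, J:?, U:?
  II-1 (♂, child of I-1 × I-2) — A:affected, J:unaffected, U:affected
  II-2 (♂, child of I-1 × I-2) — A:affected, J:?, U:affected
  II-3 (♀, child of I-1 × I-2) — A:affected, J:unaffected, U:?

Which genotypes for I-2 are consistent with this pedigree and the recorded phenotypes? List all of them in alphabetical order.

A/I-1 un ·: aa
A/I-2 ? ·: Aa|AA
A/II-1 aff I-1×I-2: Aa
A/II-2 aff I-1×I-2: Aa
A/II-3 aff I-1×I-2: Aa
⇒ A over [I-1,I-2,II-1,II-2,II-3]: 2 consistent
J/I-1 un ·: jj
J/I-2 ? ·: jj|Jj
J/II-1 un I-1×I-2: jj
J/II-2 ? I-1×I-2: jj|Jj
J/II-3 un I-1×I-2: jj
⇒ J over [I-1,I-2,II-1,II-2,II-3]: 3 consistent
U/I-1 un ·: uu
U/I-2 ? ·: Uu|UU
U/II-1 aff I-1×I-2: Uu
U/II-2 aff I-1×I-2: Uu
U/II-3 ? I-1×I-2: uu|Uu
⇒ U over [I-1,I-2,II-1,II-2,II-3]: 3 consistent

I-2 ∈ {AA Jj UU, AA Jj Uu, AA jj UU, AA jj Uu, Aa Jj UU, Aa Jj Uu, Aa jj UU, Aa jj Uu}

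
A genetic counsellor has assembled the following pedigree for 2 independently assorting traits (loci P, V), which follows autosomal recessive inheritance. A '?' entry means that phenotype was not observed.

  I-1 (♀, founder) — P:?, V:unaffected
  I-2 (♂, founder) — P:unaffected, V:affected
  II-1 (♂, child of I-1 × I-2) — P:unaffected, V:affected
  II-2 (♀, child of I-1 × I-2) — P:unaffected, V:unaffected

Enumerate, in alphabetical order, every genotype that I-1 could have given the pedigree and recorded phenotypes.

I-1 ∈ {PP Vv, Pp Vv, pp Vv}

P/I-1 ? ·: PP|Pp|pp
P/I-2 un ·: PP|Pp
P/II-1 un I-1×I-2: PP|Pp
P/II-2 un I-1×I-2: PP|Pp
⇒ P over [I-1,I-2,II-1,II-2]: 15 consistent
V/I-1 un ·: Vv
V/I-2 aff ·: vv
V/II-1 aff I-1×I-2: vv
V/II-2 un I-1×I-2: Vv
⇒ V over [I-1,I-2,II-1,II-2]: 1 consistent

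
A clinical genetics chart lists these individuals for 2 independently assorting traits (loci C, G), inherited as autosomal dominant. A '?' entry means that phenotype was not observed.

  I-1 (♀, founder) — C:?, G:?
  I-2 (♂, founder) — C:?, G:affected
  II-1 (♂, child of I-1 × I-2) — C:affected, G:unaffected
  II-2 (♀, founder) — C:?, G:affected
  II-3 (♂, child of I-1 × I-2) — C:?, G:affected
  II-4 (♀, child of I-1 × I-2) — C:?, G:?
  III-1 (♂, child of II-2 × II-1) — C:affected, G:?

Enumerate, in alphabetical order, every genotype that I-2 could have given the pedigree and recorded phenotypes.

C/I-1 ? ·: cc|Cc|CC
C/I-2 ? ·: cc|Cc|CC
C/II-1 aff I-1×I-2: Cc|CC
C/II-2 ? ·: cc|Cc|CC
C/II-3 ? I-1×I-2: cc|Cc|CC
C/II-4 ? I-1×I-2: cc|Cc|CC
C/III-1 aff II-2×II-1: Cc|CC
⇒ C over [I-1,I-2,II-1,II-2,II-3,II-4,III-1]: 207 consistent
G/I-1 ? ·: gg|Gg
G/I-2 aff ·: Gg
G/II-1 un I-1×I-2: gg
G/II-2 aff ·: Gg|GG
G/II-3 aff I-1×I-2: Gg|GG
G/II-4 ? I-1×I-2: gg|Gg|GG
G/III-1 ? II-2×II-1: gg|Gg
⇒ G over [I-1,I-2,II-1,II-2,II-3,II-4,III-1]: 24 consistent

I-2 ∈ {CC Gg, Cc Gg, cc Gg}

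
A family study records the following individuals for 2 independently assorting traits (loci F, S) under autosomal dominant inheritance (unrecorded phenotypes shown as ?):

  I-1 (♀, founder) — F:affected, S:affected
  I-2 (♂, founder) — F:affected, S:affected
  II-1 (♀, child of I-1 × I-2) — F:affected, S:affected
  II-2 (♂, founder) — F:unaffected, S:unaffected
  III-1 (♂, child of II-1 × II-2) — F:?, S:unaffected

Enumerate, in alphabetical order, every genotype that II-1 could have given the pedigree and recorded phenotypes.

F/I-1 aff ·: Ff|FF
F/I-2 aff ·: Ff|FF
F/II-1 aff I-1×I-2: Ff|FF
F/II-2 un ·: ff
F/III-1 ? II-1×II-2: ff|Ff
⇒ F over [I-1,I-2,II-1,II-2,III-1]: 10 consistent
S/I-1 aff ·: Ss|SS
S/I-2 aff ·: Ss|SS
S/II-1 aff I-1×I-2: Ss
S/II-2 un ·: ss
S/III-1 un II-1×II-2: ss
⇒ S over [I-1,I-2,II-1,II-2,III-1]: 3 consistent

II-1 ∈ {FF Ss, Ff Ss}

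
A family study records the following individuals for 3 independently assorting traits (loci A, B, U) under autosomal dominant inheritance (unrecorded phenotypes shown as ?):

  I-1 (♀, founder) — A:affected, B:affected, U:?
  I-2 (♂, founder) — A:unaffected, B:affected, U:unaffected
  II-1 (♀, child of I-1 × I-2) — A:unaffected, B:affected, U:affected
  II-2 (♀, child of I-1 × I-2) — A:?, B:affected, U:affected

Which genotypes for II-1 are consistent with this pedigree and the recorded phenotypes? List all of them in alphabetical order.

A/I-1 aff ·: Aa
A/I-2 un ·: aa
A/II-1 un I-1×I-2: aa
A/II-2 ? I-1×I-2: aa|Aa
⇒ A over [I-1,I-2,II-1,II-2]: 2 consistent
B/I-1 aff ·: Bb|BB
B/I-2 aff ·: Bb|BB
B/II-1 aff I-1×I-2: Bb|BB
B/II-2 aff I-1×I-2: Bb|BB
⇒ B over [I-1,I-2,II-1,II-2]: 13 consistent
U/I-1 ? ·: Uu|UU
U/I-2 un ·: uu
U/II-1 aff I-1×I-2: Uu
U/II-2 aff I-1×I-2: Uu
⇒ U over [I-1,I-2,II-1,II-2]: 2 consistent

II-1 ∈ {aa BB Uu, aa Bb Uu}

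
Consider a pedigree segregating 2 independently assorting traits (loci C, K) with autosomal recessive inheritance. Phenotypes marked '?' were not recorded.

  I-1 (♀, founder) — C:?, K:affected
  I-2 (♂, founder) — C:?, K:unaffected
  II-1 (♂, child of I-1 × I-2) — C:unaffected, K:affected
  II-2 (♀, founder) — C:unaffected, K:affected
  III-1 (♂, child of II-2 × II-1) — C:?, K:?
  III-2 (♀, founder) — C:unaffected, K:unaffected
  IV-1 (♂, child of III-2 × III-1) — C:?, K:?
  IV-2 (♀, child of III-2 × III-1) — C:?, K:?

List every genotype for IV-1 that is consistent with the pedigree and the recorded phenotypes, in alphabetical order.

C/I-1 ? ·: CC|Cc|cc
C/I-2 ? ·: CC|Cc|cc
C/II-1 un I-1×I-2: CC|Cc
C/II-2 un ·: CC|Cc
C/III-1 ? II-2×II-1: CC|Cc|cc
C/III-2 un ·: CC|Cc
C/IV-1 ? III-2×III-1: CC|Cc|cc
C/IV-2 ? III-2×III-1: CC|Cc|cc
⇒ C over [I-1,I-2,II-1,II-2,III-1,III-2,IV-1,IV-2]: 379 consistent
K/I-1 aff ·: kk
K/I-2 un ·: Kk
K/II-1 aff I-1×I-2: kk
K/II-2 aff ·: kk
K/III-1 ? II-2×II-1: kk
K/III-2 un ·: KK|Kk
K/IV-1 ? III-2×III-1: Kk|kk
K/IV-2 ? III-2×III-1: Kk|kk
⇒ K over [I-1,I-2,II-1,II-2,III-1,III-2,IV-1,IV-2]: 5 consistent

IV-1 ∈ {CC Kk, CC kk, Cc Kk, Cc kk, cc Kk, cc kk}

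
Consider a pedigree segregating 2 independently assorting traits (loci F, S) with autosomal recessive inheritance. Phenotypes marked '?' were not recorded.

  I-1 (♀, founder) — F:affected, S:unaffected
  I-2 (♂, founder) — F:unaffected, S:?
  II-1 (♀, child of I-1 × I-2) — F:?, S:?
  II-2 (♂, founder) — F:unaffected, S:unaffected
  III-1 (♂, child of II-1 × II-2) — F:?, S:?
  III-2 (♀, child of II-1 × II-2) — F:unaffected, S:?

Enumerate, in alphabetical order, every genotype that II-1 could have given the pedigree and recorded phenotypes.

F/I-1 aff ·: ff
F/I-2 un ·: FF|Ff
F/II-1 ? I-1×I-2: Ff|ff
F/II-2 un ·: FF|Ff
F/III-1 ? II-1×II-2: FF|Ff|ff
F/III-2 un II-1×II-2: FF|Ff
⇒ F over [I-1,I-2,II-1,II-2,III-1,III-2]: 23 consistent
S/I-1 un ·: SS|Ss
S/I-2 ? ·: SS|Ss|ss
S/II-1 ? I-1×I-2: SS|Ss|ss
S/II-2 un ·: SS|Ss
S/III-1 ? II-1×II-2: SS|Ss|ss
S/III-2 ? II-1×II-2: SS|Ss|ss
⇒ S over [I-1,I-2,II-1,II-2,III-1,III-2]: 95 consistent

II-1 ∈ {Ff SS, Ff Ss, Ff ss, ff SS, ff Ss, ff ss}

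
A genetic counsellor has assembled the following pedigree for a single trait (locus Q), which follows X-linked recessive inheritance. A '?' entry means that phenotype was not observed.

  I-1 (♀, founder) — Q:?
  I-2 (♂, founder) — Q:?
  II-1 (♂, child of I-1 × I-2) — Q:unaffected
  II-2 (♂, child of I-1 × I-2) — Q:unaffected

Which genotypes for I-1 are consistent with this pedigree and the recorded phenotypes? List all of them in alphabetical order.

I-1 ∈ {X^QX^Q, X^QX^q}

Q/I-1 ? ·: X^QX^Q|X^QX^q
Q/I-2 ? ·: X^QY|X^qY
Q/II-1 un I-1×I-2: X^QY
Q/II-2 un I-1×I-2: X^QY
⇒ Q over [I-1,I-2,II-1,II-2]: 4 consistent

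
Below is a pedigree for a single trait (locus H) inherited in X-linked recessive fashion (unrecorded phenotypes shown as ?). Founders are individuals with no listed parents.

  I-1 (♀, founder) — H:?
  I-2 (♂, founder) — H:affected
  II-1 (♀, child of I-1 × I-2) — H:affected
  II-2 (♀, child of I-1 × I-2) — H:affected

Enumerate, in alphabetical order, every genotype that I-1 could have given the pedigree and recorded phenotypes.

I-1 ∈ {X^HX^h, X^hX^h}

H/I-1 ? ·: X^HX^h|X^hX^h
H/I-2 aff ·: X^hY
H/II-1 aff I-1×I-2: X^hX^h
H/II-2 aff I-1×I-2: X^hX^h
⇒ H over [I-1,I-2,II-1,II-2]: 2 consistent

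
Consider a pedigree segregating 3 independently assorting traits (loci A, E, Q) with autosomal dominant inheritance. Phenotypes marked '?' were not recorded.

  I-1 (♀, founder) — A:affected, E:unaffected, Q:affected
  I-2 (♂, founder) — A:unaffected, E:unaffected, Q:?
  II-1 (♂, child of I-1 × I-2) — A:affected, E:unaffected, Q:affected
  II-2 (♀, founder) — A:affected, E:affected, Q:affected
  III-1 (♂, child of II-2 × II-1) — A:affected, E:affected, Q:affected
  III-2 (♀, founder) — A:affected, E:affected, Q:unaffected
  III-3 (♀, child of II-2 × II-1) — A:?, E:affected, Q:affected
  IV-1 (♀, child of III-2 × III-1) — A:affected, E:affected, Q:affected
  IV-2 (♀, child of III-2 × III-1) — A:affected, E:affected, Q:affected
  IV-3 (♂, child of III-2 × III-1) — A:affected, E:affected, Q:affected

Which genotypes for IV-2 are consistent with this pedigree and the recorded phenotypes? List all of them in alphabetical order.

A/I-1 aff ·: Aa|AA
A/I-2 un ·: aa
A/II-1 aff I-1×I-2: Aa
A/II-2 aff ·: Aa|AA
A/III-1 aff II-2×II-1: Aa|AA
A/III-2 aff ·: Aa|AA
A/III-3 ? II-2×II-1: aa|Aa|AA
A/IV-1 aff III-2×III-1: Aa|AA
A/IV-2 aff III-2×III-1: Aa|AA
A/IV-3 aff III-2×III-1: Aa|AA
⇒ A over [I-1,I-2,II-1,II-2,III-1,III-2,III-3,IV-1,IV-2,IV-3]: 250 consistent
E/I-1 un ·: ee
E/I-2 un ·: ee
E/II-1 un I-1×I-2: ee
E/II-2 aff ·: Ee|EE
E/III-1 aff II-2×II-1: Ee
E/III-2 aff ·: Ee|EE
E/III-3 aff II-2×II-1: Ee
E/IV-1 aff III-2×III-1: Ee|EE
E/IV-2 aff III-2×III-1: Ee|EE
E/IV-3 aff III-2×III-1: Ee|EE
⇒ E over [I-1,I-2,II-1,II-2,III-1,III-2,III-3,IV-1,IV-2,IV-3]: 32 consistent
Q/I-1 aff ·: Qq|QQ
Q/I-2 ? ·: qq|Qq|QQ
Q/II-1 aff I-1×I-2: Qq|QQ
Q/II-2 aff ·: Qq|QQ
Q/III-1 aff II-2×II-1: Qq|QQ
Q/III-2 un ·: qq
Q/III-3 aff II-2×II-1: Qq|QQ
Q/IV-1 aff III-2×III-1: Qq
Q/IV-2 aff III-2×III-1: Qq
Q/IV-3 aff III-2×III-1: Qq
⇒ Q over [I-1,I-2,II-1,II-2,III-1,III-2,III-3,IV-1,IV-2,IV-3]: 60 consistent

IV-2 ∈ {AA EE Qq, AA Ee Qq, Aa EE Qq, Aa Ee Qq}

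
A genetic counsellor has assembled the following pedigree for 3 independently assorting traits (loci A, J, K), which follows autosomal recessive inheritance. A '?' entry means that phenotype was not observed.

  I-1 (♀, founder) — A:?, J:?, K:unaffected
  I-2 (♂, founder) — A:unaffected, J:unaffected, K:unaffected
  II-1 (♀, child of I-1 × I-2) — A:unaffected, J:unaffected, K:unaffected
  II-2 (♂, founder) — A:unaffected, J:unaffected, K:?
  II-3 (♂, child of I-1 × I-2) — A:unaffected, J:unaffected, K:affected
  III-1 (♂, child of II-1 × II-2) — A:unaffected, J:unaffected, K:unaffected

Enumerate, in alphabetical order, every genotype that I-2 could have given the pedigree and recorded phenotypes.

I-2 ∈ {AA JJ Kk, AA Jj Kk, Aa JJ Kk, Aa Jj Kk}

A/I-1 ? ·: AA|Aa|aa
A/I-2 un ·: AA|Aa
A/II-1 un I-1×I-2: AA|Aa
A/II-2 un ·: AA|Aa
A/II-3 un I-1×I-2: AA|Aa
A/III-1 un II-1×II-2: AA|Aa
⇒ A over [I-1,I-2,II-1,II-2,II-3,III-1]: 53 consistent
J/I-1 ? ·: JJ|Jj|jj
J/I-2 un ·: JJ|Jj
J/II-1 un I-1×I-2: JJ|Jj
J/II-2 un ·: JJ|Jj
J/II-3 un I-1×I-2: JJ|Jj
J/III-1 un II-1×II-2: JJ|Jj
⇒ J over [I-1,I-2,II-1,II-2,II-3,III-1]: 53 consistent
K/I-1 un ·: Kk
K/I-2 un ·: Kk
K/II-1 un I-1×I-2: KK|Kk
K/II-2 ? ·: KK|Kk|kk
K/II-3 aff I-1×I-2: kk
K/III-1 un II-1×II-2: KK|Kk
⇒ K over [I-1,I-2,II-1,II-2,II-3,III-1]: 9 consistent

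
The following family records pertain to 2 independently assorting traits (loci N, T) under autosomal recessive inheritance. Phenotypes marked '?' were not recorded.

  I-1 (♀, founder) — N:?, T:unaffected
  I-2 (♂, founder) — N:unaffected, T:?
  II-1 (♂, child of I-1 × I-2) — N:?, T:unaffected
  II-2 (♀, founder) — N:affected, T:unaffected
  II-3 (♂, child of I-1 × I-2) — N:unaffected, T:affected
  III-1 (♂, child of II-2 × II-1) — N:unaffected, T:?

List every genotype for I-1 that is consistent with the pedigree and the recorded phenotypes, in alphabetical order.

N/I-1 ? ·: NN|Nn|nn
N/I-2 un ·: NN|Nn
N/II-1 ? I-1×I-2: NN|Nn
N/II-2 aff ·: nn
N/II-3 un I-1×I-2: NN|Nn
N/III-1 un II-2×II-1: Nn
⇒ N over [I-1,I-2,II-1,II-2,II-3,III-1]: 15 consistent
T/I-1 un ·: Tt
T/I-2 ? ·: Tt|tt
T/II-1 un I-1×I-2: TT|Tt
T/II-2 un ·: TT|Tt
T/II-3 aff I-1×I-2: tt
T/III-1 ? II-2×II-1: TT|Tt|tt
⇒ T over [I-1,I-2,II-1,II-2,II-3,III-1]: 13 consistent

I-1 ∈ {NN Tt, Nn Tt, nn Tt}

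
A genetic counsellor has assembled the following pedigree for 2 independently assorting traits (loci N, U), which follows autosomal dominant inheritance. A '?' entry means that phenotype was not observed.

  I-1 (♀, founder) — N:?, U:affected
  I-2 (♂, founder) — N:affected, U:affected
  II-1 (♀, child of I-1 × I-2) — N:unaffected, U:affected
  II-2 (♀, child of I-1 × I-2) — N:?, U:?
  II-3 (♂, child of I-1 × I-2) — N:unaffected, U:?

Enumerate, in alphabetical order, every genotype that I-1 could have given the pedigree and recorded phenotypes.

N/I-1 ? ·: nn|Nn
N/I-2 aff ·: Nn
N/II-1 un I-1×I-2: nn
N/II-2 ? I-1×I-2: nn|Nn|NN
N/II-3 un I-1×I-2: nn
⇒ N over [I-1,I-2,II-1,II-2,II-3]: 5 consistent
U/I-1 aff ·: Uu|UU
U/I-2 aff ·: Uu|UU
U/II-1 aff I-1×I-2: Uu|UU
U/II-2 ? I-1×I-2: uu|Uu|UU
U/II-3 ? I-1×I-2: uu|Uu|UU
⇒ U over [I-1,I-2,II-1,II-2,II-3]: 35 consistent

I-1 ∈ {Nn UU, Nn Uu, nn UU, nn Uu}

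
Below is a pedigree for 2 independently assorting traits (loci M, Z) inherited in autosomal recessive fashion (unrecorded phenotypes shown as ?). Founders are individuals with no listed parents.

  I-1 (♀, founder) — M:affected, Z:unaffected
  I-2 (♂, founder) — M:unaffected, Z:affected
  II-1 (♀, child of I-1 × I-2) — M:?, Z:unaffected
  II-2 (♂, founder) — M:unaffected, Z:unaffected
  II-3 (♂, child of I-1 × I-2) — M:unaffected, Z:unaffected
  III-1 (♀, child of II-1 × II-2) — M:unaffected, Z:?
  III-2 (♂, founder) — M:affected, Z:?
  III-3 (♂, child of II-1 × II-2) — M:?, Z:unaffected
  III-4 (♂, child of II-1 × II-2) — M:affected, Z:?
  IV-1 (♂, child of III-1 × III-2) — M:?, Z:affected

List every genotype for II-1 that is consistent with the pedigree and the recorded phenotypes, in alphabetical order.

II-1 ∈ {Mm Zz, mm Zz}

M/I-1 aff ·: mm
M/I-2 un ·: MM|Mm
M/II-1 ? I-1×I-2: Mm|mm
M/II-2 un ·: Mm
M/II-3 un I-1×I-2: Mm
M/III-1 un II-1×II-2: MM|Mm
M/III-2 aff ·: mm
M/III-3 ? II-1×II-2: MM|Mm|mm
M/III-4 aff II-1×II-2: mm
M/IV-1 ? III-1×III-2: Mm|mm
⇒ M over [I-1,I-2,II-1,II-2,II-3,III-1,III-2,III-3,III-4,IV-1]: 22 consistent
Z/I-1 un ·: ZZ|Zz
Z/I-2 aff ·: zz
Z/II-1 un I-1×I-2: Zz
Z/II-2 un ·: ZZ|Zz
Z/II-3 un I-1×I-2: Zz
Z/III-1 ? II-1×II-2: Zz|zz
Z/III-2 ? ·: Zz|zz
Z/III-3 un II-1×II-2: ZZ|Zz
Z/III-4 ? II-1×II-2: ZZ|Zz|zz
Z/IV-1 aff III-1×III-2: zz
⇒ Z over [I-1,I-2,II-1,II-2,II-3,III-1,III-2,III-3,III-4,IV-1]: 64 consistent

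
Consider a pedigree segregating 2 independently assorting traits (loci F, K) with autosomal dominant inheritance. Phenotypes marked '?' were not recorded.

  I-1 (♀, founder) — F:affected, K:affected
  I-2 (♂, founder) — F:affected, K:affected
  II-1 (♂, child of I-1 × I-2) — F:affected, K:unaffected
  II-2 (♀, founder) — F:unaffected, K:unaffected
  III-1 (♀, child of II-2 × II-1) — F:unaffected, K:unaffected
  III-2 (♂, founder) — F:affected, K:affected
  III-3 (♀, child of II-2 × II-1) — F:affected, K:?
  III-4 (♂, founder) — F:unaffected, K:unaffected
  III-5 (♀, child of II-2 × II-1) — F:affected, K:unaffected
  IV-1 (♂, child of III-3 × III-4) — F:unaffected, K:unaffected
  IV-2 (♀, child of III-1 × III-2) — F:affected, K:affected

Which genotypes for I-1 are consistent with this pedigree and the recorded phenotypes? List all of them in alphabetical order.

F/I-1 aff ·: Ff|FF
F/I-2 aff ·: Ff|FF
F/II-1 aff I-1×I-2: Ff
F/II-2 un ·: ff
F/III-1 un II-2×II-1: ff
F/III-2 aff ·: Ff|FF
F/III-3 aff II-2×II-1: Ff
F/III-4 un ·: ff
F/III-5 aff II-2×II-1: Ff
F/IV-1 un III-3×III-4: ff
F/IV-2 aff III-1×III-2: Ff
⇒ F over [I-1,I-2,II-1,II-2,III-1,III-2,III-3,III-4,III-5,IV-1,IV-2]: 6 consistent
K/I-1 aff ·: Kk
K/I-2 aff ·: Kk
K/II-1 un I-1×I-2: kk
K/II-2 un ·: kk
K/III-1 un II-2×II-1: kk
K/III-2 aff ·: Kk|KK
K/III-3 ? II-2×II-1: kk
K/III-4 un ·: kk
K/III-5 un II-2×II-1: kk
K/IV-1 un III-3×III-4: kk
K/IV-2 aff III-1×III-2: Kk
⇒ K over [I-1,I-2,II-1,II-2,III-1,III-2,III-3,III-4,III-5,IV-1,IV-2]: 2 consistent

I-1 ∈ {FF Kk, Ff Kk}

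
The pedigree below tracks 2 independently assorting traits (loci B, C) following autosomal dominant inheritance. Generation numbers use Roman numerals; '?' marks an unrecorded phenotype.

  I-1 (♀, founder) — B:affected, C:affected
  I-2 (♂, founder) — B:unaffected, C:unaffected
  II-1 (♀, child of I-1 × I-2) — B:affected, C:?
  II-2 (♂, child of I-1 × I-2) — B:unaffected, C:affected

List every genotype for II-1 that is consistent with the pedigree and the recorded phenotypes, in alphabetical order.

B/I-1 aff ·: Bb
B/I-2 un ·: bb
B/II-1 aff I-1×I-2: Bb
B/II-2 un I-1×I-2: bb
⇒ B over [I-1,I-2,II-1,II-2]: 1 consistent
C/I-1 aff ·: Cc|CC
C/I-2 un ·: cc
C/II-1 ? I-1×I-2: cc|Cc
C/II-2 aff I-1×I-2: Cc
⇒ C over [I-1,I-2,II-1,II-2]: 3 consistent

II-1 ∈ {Bb Cc, Bb cc}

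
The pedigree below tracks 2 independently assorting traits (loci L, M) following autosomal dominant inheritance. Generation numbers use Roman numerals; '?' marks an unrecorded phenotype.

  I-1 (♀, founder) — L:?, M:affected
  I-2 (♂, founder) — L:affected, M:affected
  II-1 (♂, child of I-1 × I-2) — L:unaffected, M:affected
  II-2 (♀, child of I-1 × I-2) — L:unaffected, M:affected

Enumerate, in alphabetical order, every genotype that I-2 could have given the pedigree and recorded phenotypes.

I-2 ∈ {Ll MM, Ll Mm}

L/I-1 ? ·: ll|Ll
L/I-2 aff ·: Ll
L/II-1 un I-1×I-2: ll
L/II-2 un I-1×I-2: ll
⇒ L over [I-1,I-2,II-1,II-2]: 2 consistent
M/I-1 aff ·: Mm|MM
M/I-2 aff ·: Mm|MM
M/II-1 aff I-1×I-2: Mm|MM
M/II-2 aff I-1×I-2: Mm|MM
⇒ M over [I-1,I-2,II-1,II-2]: 13 consistent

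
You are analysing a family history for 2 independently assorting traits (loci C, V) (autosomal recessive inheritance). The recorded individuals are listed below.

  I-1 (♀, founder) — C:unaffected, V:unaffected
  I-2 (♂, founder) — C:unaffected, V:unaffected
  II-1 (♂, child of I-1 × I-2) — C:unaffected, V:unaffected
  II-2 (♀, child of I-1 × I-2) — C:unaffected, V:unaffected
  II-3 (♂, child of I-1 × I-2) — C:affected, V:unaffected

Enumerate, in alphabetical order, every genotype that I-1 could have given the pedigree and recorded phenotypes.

I-1 ∈ {Cc VV, Cc Vv}

C/I-1 un ·: Cc
C/I-2 un ·: Cc
C/II-1 un I-1×I-2: CC|Cc
C/II-2 un I-1×I-2: CC|Cc
C/II-3 aff I-1×I-2: cc
⇒ C over [I-1,I-2,II-1,II-2,II-3]: 4 consistent
V/I-1 un ·: VV|Vv
V/I-2 un ·: VV|Vv
V/II-1 un I-1×I-2: VV|Vv
V/II-2 un I-1×I-2: VV|Vv
V/II-3 un I-1×I-2: VV|Vv
⇒ V over [I-1,I-2,II-1,II-2,II-3]: 25 consistent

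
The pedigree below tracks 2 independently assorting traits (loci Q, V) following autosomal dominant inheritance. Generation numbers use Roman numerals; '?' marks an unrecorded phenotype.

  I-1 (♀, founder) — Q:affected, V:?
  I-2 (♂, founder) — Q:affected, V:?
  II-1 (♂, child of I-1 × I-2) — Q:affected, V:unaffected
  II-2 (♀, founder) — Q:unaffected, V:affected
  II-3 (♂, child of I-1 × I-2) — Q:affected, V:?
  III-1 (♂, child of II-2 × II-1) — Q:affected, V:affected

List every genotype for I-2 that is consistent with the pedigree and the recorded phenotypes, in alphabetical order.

Q/I-1 aff ·: Qq|QQ
Q/I-2 aff ·: Qq|QQ
Q/II-1 aff I-1×I-2: Qq|QQ
Q/II-2 un ·: qq
Q/II-3 aff I-1×I-2: Qq|QQ
Q/III-1 aff II-2×II-1: Qq
⇒ Q over [I-1,I-2,II-1,II-2,II-3,III-1]: 13 consistent
V/I-1 ? ·: vv|Vv
V/I-2 ? ·: vv|Vv
V/II-1 un I-1×I-2: vv
V/II-2 aff ·: Vv|VV
V/II-3 ? I-1×I-2: vv|Vv|VV
V/III-1 aff II-2×II-1: Vv
⇒ V over [I-1,I-2,II-1,II-2,II-3,III-1]: 16 consistent

I-2 ∈ {QQ Vv, QQ vv, Qq Vv, Qq vv}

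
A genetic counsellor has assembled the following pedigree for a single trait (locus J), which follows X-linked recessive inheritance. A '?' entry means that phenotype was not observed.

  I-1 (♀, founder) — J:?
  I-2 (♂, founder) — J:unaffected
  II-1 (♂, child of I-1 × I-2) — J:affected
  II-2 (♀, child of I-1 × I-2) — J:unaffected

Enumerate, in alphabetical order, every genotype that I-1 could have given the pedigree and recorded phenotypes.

J/I-1 ? ·: X^JX^j|X^jX^j
J/I-2 un ·: X^JY
J/II-1 aff I-1×I-2: X^jY
J/II-2 un I-1×I-2: X^JX^J|X^JX^j
⇒ J over [I-1,I-2,II-1,II-2]: 3 consistent

I-1 ∈ {X^JX^j, X^jX^j}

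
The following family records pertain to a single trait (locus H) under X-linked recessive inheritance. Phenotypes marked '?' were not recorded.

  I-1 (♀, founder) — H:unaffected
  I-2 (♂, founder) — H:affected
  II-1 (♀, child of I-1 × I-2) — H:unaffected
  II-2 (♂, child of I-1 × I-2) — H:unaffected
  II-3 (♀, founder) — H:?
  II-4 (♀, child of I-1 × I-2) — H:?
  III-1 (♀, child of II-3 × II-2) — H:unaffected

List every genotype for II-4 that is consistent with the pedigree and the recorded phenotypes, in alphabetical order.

II-4 ∈ {X^HX^h, X^hX^h}

H/I-1 un ·: X^HX^H|X^HX^h
H/I-2 aff ·: X^hY
H/II-1 un I-1×I-2: X^HX^h
H/II-2 un I-1×I-2: X^HY
H/II-3 ? ·: X^HX^H|X^HX^h|X^hX^h
H/II-4 ? I-1×I-2: X^HX^h|X^hX^h
H/III-1 un II-3×II-2: X^HX^H|X^HX^h
⇒ H over [I-1,I-2,II-1,II-2,II-3,II-4,III-1]: 12 consistent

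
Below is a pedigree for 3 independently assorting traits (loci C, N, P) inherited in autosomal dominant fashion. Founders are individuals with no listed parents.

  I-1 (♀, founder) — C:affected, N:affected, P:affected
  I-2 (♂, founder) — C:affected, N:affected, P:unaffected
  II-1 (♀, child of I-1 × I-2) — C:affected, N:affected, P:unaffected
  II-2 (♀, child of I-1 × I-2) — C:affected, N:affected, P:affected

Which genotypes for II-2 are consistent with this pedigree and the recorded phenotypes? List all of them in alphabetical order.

II-2 ∈ {CC NN Pp, CC Nn Pp, Cc NN Pp, Cc Nn Pp}

C/I-1 aff ·: Cc|CC
C/I-2 aff ·: Cc|CC
C/II-1 aff I-1×I-2: Cc|CC
C/II-2 aff I-1×I-2: Cc|CC
⇒ C over [I-1,I-2,II-1,II-2]: 13 consistent
N/I-1 aff ·: Nn|NN
N/I-2 aff ·: Nn|NN
N/II-1 aff I-1×I-2: Nn|NN
N/II-2 aff I-1×I-2: Nn|NN
⇒ N over [I-1,I-2,II-1,II-2]: 13 consistent
P/I-1 aff ·: Pp
P/I-2 un ·: pp
P/II-1 un I-1×I-2: pp
P/II-2 aff I-1×I-2: Pp
⇒ P over [I-1,I-2,II-1,II-2]: 1 consistent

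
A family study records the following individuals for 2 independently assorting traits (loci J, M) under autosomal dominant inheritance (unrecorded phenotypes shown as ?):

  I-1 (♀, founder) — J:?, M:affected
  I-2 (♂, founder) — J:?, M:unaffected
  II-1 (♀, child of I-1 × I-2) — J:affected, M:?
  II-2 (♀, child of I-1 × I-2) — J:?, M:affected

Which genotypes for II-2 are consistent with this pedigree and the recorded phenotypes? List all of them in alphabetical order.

J/I-1 ? ·: jj|Jj|JJ
J/I-2 ? ·: jj|Jj|JJ
J/II-1 aff I-1×I-2: Jj|JJ
J/II-2 ? I-1×I-2: jj|Jj|JJ
⇒ J over [I-1,I-2,II-1,II-2]: 21 consistent
M/I-1 aff ·: Mm|MM
M/I-2 un ·: mm
M/II-1 ? I-1×I-2: mm|Mm
M/II-2 aff I-1×I-2: Mm
⇒ M over [I-1,I-2,II-1,II-2]: 3 consistent

II-2 ∈ {JJ Mm, Jj Mm, jj Mm}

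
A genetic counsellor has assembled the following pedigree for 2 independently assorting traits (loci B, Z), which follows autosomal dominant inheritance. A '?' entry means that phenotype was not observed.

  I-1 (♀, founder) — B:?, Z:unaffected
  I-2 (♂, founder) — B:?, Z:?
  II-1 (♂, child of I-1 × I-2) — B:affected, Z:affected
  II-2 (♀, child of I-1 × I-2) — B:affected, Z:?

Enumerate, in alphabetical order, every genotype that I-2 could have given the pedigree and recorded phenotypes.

I-2 ∈ {BB ZZ, BB Zz, Bb ZZ, Bb Zz, bb ZZ, bb Zz}

B/I-1 ? ·: bb|Bb|BB
B/I-2 ? ·: bb|Bb|BB
B/II-1 aff I-1×I-2: Bb|BB
B/II-2 aff I-1×I-2: Bb|BB
⇒ B over [I-1,I-2,II-1,II-2]: 17 consistent
Z/I-1 un ·: zz
Z/I-2 ? ·: Zz|ZZ
Z/II-1 aff I-1×I-2: Zz
Z/II-2 ? I-1×I-2: zz|Zz
⇒ Z over [I-1,I-2,II-1,II-2]: 3 consistent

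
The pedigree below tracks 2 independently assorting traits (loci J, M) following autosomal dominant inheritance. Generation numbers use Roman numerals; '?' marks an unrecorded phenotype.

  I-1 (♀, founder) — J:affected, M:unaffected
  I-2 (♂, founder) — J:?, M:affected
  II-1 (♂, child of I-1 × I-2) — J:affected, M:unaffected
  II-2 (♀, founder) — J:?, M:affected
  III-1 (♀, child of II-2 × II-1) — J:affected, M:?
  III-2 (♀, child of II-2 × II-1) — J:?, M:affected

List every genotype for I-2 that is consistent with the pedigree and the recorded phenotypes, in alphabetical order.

J/I-1 aff ·: Jj|JJ
J/I-2 ? ·: jj|Jj|JJ
J/II-1 aff I-1×I-2: Jj|JJ
J/II-2 ? ·: jj|Jj|JJ
J/III-1 aff II-2×II-1: Jj|JJ
J/III-2 ? II-2×II-1: jj|Jj|JJ
⇒ J over [I-1,I-2,II-1,II-2,III-1,III-2]: 84 consistent
M/I-1 un ·: mm
M/I-2 aff ·: Mm
M/II-1 un I-1×I-2: mm
M/II-2 aff ·: Mm|MM
M/III-1 ? II-2×II-1: mm|Mm
M/III-2 aff II-2×II-1: Mm
⇒ M over [I-1,I-2,II-1,II-2,III-1,III-2]: 3 consistent

I-2 ∈ {JJ Mm, Jj Mm, jj Mm}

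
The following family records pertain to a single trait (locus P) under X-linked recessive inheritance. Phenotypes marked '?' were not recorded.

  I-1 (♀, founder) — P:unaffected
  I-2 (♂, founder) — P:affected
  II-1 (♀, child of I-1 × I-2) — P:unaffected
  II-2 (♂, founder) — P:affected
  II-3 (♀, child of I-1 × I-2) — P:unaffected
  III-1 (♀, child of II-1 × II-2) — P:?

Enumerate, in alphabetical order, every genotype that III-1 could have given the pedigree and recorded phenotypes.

P/I-1 un ·: X^PX^P|X^PX^p
P/I-2 aff ·: X^pY
P/II-1 un I-1×I-2: X^PX^p
P/II-2 aff ·: X^pY
P/II-3 un I-1×I-2: X^PX^p
P/III-1 ? II-1×II-2: X^PX^p|X^pX^p
⇒ P over [I-1,I-2,II-1,II-2,II-3,III-1]: 4 consistent

III-1 ∈ {X^PX^p, X^pX^p}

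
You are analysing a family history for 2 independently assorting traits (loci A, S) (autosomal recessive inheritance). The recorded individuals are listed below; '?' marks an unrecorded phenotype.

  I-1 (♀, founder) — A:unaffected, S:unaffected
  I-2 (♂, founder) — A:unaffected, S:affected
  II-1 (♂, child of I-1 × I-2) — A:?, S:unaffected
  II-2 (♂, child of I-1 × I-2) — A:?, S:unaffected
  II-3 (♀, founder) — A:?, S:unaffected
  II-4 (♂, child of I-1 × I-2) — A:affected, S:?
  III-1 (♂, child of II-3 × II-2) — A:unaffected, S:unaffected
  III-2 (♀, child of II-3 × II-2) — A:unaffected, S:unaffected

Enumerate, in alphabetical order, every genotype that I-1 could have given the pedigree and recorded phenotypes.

A/I-1 un ·: Aa
A/I-2 un ·: Aa
A/II-1 ? I-1×I-2: AA|Aa|aa
A/II-2 ? I-1×I-2: AA|Aa|aa
A/II-3 ? ·: AA|Aa|aa
A/II-4 aff I-1×I-2: aa
A/III-1 un II-3×II-2: AA|Aa
A/III-2 un II-3×II-2: AA|Aa
⇒ A over [I-1,I-2,II-1,II-2,II-3,II-4,III-1,III-2]: 51 consistent
S/I-1 un ·: SS|Ss
S/I-2 aff ·: ss
S/II-1 un I-1×I-2: Ss
S/II-2 un I-1×I-2: Ss
S/II-3 un ·: SS|Ss
S/II-4 ? I-1×I-2: Ss|ss
S/III-1 un II-3×II-2: SS|Ss
S/III-2 un II-3×II-2: SS|Ss
⇒ S over [I-1,I-2,II-1,II-2,II-3,II-4,III-1,III-2]: 24 consistent

I-1 ∈ {Aa SS, Aa Ss}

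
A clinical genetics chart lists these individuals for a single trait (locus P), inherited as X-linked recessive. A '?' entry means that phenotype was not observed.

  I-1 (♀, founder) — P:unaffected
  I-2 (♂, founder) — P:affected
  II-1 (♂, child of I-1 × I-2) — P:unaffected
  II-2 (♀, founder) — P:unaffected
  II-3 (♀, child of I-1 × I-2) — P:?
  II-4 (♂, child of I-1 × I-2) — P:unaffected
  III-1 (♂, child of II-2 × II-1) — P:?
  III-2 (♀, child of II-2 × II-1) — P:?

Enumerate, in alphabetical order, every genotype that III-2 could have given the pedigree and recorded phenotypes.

P/I-1 un ·: X^PX^P|X^PX^p
P/I-2 aff ·: X^pY
P/II-1 un I-1×I-2: X^PY
P/II-2 un ·: X^PX^P|X^PX^p
P/II-3 ? I-1×I-2: X^PX^p|X^pX^p
P/II-4 un I-1×I-2: X^PY
P/III-1 ? II-2×II-1: X^PY|X^pY
P/III-2 ? II-2×II-1: X^PX^P|X^PX^p
⇒ P over [I-1,I-2,II-1,II-2,II-3,II-4,III-1,III-2]: 15 consistent

III-2 ∈ {X^PX^P, X^PX^p}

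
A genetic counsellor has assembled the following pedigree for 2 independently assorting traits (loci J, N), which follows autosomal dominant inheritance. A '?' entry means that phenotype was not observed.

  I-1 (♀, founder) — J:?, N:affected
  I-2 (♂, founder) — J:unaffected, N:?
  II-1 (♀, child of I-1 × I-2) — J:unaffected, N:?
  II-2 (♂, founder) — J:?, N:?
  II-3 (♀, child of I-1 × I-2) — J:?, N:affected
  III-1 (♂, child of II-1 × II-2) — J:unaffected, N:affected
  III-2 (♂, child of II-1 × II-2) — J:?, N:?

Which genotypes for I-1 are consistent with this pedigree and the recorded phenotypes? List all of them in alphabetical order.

J/I-1 ? ·: jj|Jj
J/I-2 un ·: jj
J/II-1 un I-1×I-2: jj
J/II-2 ? ·: jj|Jj
J/II-3 ? I-1×I-2: jj|Jj
J/III-1 un II-1×II-2: jj
J/III-2 ? II-1×II-2: jj|Jj
⇒ J over [I-1,I-2,II-1,II-2,II-3,III-1,III-2]: 9 consistent
N/I-1 aff ·: Nn|NN
N/I-2 ? ·: nn|Nn|NN
N/II-1 ? I-1×I-2: nn|Nn|NN
N/II-2 ? ·: nn|Nn|NN
N/II-3 aff I-1×I-2: Nn|NN
N/III-1 aff II-1×II-2: Nn|NN
N/III-2 ? II-1×II-2: nn|Nn|NN
⇒ N over [I-1,I-2,II-1,II-2,II-3,III-1,III-2]: 147 consistent

I-1 ∈ {Jj NN, Jj Nn, jj NN, jj Nn}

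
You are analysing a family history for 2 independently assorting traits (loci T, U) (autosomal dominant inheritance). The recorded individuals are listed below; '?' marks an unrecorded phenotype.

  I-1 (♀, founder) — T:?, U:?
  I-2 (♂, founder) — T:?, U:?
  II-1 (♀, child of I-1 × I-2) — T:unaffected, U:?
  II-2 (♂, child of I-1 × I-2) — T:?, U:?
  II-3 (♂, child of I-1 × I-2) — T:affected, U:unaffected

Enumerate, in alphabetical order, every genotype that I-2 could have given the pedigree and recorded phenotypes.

I-2 ∈ {Tt Uu, Tt uu, tt Uu, tt uu}

T/I-1 ? ·: tt|Tt
T/I-2 ? ·: tt|Tt
T/II-1 un I-1×I-2: tt
T/II-2 ? I-1×I-2: tt|Tt|TT
T/II-3 aff I-1×I-2: Tt|TT
⇒ T over [I-1,I-2,II-1,II-2,II-3]: 10 consistent
U/I-1 ? ·: uu|Uu
U/I-2 ? ·: uu|Uu
U/II-1 ? I-1×I-2: uu|Uu|UU
U/II-2 ? I-1×I-2: uu|Uu|UU
U/II-3 un I-1×I-2: uu
⇒ U over [I-1,I-2,II-1,II-2,II-3]: 18 consistent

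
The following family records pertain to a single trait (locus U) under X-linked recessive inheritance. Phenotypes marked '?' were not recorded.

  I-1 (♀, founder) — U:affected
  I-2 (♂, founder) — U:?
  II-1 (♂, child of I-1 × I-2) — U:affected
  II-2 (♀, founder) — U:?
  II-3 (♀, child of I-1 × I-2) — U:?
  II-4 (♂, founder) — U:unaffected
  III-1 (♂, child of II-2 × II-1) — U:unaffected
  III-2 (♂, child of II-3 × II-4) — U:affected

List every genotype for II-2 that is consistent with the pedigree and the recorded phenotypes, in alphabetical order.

II-2 ∈ {X^UX^U, X^UX^u}

U/I-1 aff ·: X^uX^u
U/I-2 ? ·: X^UY|X^uY
U/II-1 aff I-1×I-2: X^uY
U/II-2 ? ·: X^UX^U|X^UX^u
U/II-3 ? I-1×I-2: X^UX^u|X^uX^u
U/II-4 un ·: X^UY
U/III-1 un II-2×II-1: X^UY
U/III-2 aff II-3×II-4: X^uY
⇒ U over [I-1,I-2,II-1,II-2,II-3,II-4,III-1,III-2]: 4 consistent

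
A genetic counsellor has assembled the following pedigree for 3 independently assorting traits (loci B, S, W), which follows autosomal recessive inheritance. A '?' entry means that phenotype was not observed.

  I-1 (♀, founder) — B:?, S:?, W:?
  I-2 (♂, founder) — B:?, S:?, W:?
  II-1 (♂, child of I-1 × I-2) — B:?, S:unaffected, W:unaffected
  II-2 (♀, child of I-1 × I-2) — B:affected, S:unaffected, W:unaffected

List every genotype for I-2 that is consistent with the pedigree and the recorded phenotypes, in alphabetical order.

I-2 ∈ {Bb SS WW, Bb SS Ww, Bb SS ww, Bb Ss WW, Bb Ss Ww, Bb Ss ww, Bb ss WW, Bb ss Ww, Bb ss ww, bb SS WW, bb SS Ww, bb SS ww, bb Ss WW, bb Ss Ww, bb Ss ww, bb ss WW, bb ss Ww, bb ss ww}

B/I-1 ? ·: Bb|bb
B/I-2 ? ·: Bb|bb
B/II-1 ? I-1×I-2: BB|Bb|bb
B/II-2 aff I-1×I-2: bb
⇒ B over [I-1,I-2,II-1,II-2]: 8 consistent
S/I-1 ? ·: SS|Ss|ss
S/I-2 ? ·: SS|Ss|ss
S/II-1 un I-1×I-2: SS|Ss
S/II-2 un I-1×I-2: SS|Ss
⇒ S over [I-1,I-2,II-1,II-2]: 17 consistent
W/I-1 ? ·: WW|Ww|ww
W/I-2 ? ·: WW|Ww|ww
W/II-1 un I-1×I-2: WW|Ww
W/II-2 un I-1×I-2: WW|Ww
⇒ W over [I-1,I-2,II-1,II-2]: 17 consistent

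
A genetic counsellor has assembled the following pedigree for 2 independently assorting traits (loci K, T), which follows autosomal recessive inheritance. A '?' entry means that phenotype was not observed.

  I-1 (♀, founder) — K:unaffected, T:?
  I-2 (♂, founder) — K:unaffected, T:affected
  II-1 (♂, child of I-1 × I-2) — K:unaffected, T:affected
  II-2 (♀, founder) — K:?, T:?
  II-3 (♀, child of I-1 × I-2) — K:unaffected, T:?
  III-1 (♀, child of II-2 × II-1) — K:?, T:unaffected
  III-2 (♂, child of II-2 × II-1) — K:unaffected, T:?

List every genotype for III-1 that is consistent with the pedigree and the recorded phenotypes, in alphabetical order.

K/I-1 un ·: KK|Kk
K/I-2 un ·: KK|Kk
K/II-1 un I-1×I-2: KK|Kk
K/II-2 ? ·: KK|Kk|kk
K/II-3 un I-1×I-2: KK|Kk
K/III-1 ? II-2×II-1: KK|Kk|kk
K/III-2 un II-2×II-1: KK|Kk
⇒ K over [I-1,I-2,II-1,II-2,II-3,III-1,III-2]: 114 consistent
T/I-1 ? ·: Tt|tt
T/I-2 aff ·: tt
T/II-1 aff I-1×I-2: tt
T/II-2 ? ·: TT|Tt
T/II-3 ? I-1×I-2: Tt|tt
T/III-1 un II-2×II-1: Tt
T/III-2 ? II-2×II-1: Tt|tt
⇒ T over [I-1,I-2,II-1,II-2,II-3,III-1,III-2]: 9 consistent

III-1 ∈ {KK Tt, Kk Tt, kk Tt}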